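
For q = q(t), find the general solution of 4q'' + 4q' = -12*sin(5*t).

Divide through by 4: q'' + q' = -3*sin(5*t).
Characteristic equation r² + r = 0 factors as (r + 1)r = 0, so r = -1, 0.
Hence q_h = C1*exp(-t) + C2.
Try q_p = A*cos(5*t) + B*sin(5*t). Substituting and equating the coefficients of cos(5t) and sin(5t) gives A = 3/130, B = 3/26, so q_p = 3*sin(5*t)/26 + 3*cos(5*t)/130.

q = C2 + 3*sin(5*t)/26 + 3*cos(5*t)/130 + C1*exp(-t)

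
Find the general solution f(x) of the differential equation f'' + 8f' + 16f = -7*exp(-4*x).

Characteristic equation r² + 8r + 16 = 0 has discriminant (8)² - 4·(16) = 0, so r = -4 is a repeated root.
Hence f_h = (C1 + C2*x)*exp(-4*x).
Since exp(-4*x) solves the homogeneous equation (r = -4 is a root of multiplicity 2), multiply the trial by x^2. Try f_p = A*x^2*exp(-4*x). Substituting into the equation and dividing by exp(-4*x) gives A = -7/2, so f_p = -7*x^2*exp(-4*x)/2.

f = C1*exp(-4*x) - 7*x**2*exp(-4*x)/2 + C2*x*exp(-4*x)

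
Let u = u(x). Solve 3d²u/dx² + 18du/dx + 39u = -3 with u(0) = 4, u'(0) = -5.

Divide through by 3: u'' + 6u' + 13u = -1.
Characteristic equation r² + 6r + 13 = 0 has discriminant (6)² - 4·(13) = -16 < 0, so r = -3 ± 2i.
Hence u_h = C1*cos(2*x)*exp(-3*x) + C2*exp(-3*x)*sin(2*x).
For the particular solution try u_p = A0. Substituting and matching coefficients of each power of x gives A0 = -1/13, so u_p = -1/13.
General solution: u = -1/13 + C1*cos(2*x)*exp(-3*x) + C2*exp(-3*x)*sin(2*x).
Apply the initial conditions: u(0) = -1/13 + C1 = 4 and u'(0) = -3*C1 + 2*C2 = -5. Solving gives C1 = 53/13, C2 = 47/13.

u = -1/13 + 47*exp(-3*x)*sin(2*x)/13 + 53*cos(2*x)*exp(-3*x)/13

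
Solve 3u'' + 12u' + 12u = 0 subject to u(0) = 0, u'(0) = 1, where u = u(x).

u = x*exp(-2*x)

Divide through by 3: u'' + 4u' + 4u = 0.
Characteristic equation r² + 4r + 4 = 0 has discriminant (4)² - 4·(4) = 0, so r = -2 is a repeated root.
Hence u_h = (C1 + C2*x)*exp(-2*x).
Apply the initial conditions: u(0) = C1 = 0 and u'(0) = C2 - 2*C1 = 1. Solving gives C1 = 0, C2 = 1.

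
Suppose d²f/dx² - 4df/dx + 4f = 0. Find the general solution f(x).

Characteristic equation r² - 4r + 4 = 0 has discriminant (-4)² - 4·(4) = 0, so r = 2 is a repeated root.
Hence f_h = (C1 + C2*x)*exp(2*x).

f = C1*exp(2*x) + C2*x*exp(2*x)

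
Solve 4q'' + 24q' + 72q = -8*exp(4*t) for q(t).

Divide through by 4: q'' + 6q' + 18q = -2*exp(4*t).
Characteristic equation r² + 6r + 18 = 0 has discriminant (6)² - 4·(18) = -36 < 0, so r = -3 ± 3i.
Hence q_h = C1*cos(3*t)*exp(-3*t) + C2*exp(-3*t)*sin(3*t).
Try q_p = A*exp(4*t). Substituting into the equation and dividing by exp(4*t) gives A = -1/29, so q_p = -exp(4*t)/29.

q = -exp(4*t)/29 + C1*cos(3*t)*exp(-3*t) + C2*exp(-3*t)*sin(3*t)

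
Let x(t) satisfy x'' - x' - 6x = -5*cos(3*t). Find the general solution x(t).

x = 5*sin(3*t)/78 + 25*cos(3*t)/78 + C1*exp(-2*t) + C2*exp(3*t)

Characteristic equation r² - r - 6 = 0 factors as (r + 2)(r - 3) = 0, so r = -2, 3.
Hence x_h = C1*exp(-2*t) + C2*exp(3*t).
Try x_p = A*cos(3*t) + B*sin(3*t). Substituting and equating the coefficients of cos(3t) and sin(3t) gives A = 25/78, B = 5/78, so x_p = 5*sin(3*t)/78 + 25*cos(3*t)/78.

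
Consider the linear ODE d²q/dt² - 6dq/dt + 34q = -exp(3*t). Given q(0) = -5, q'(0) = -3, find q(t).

Characteristic equation r² - 6r + 34 = 0 has discriminant (-6)² - 4·(34) = -100 < 0, so r = 3 ± 5i.
Hence q_h = C1*cos(5*t)*exp(3*t) + C2*exp(3*t)*sin(5*t).
Try q_p = A*exp(3*t). Substituting into the equation and dividing by exp(3*t) gives A = -1/25, so q_p = -exp(3*t)/25.
General solution: q = -exp(3*t)/25 + C1*cos(5*t)*exp(3*t) + C2*exp(3*t)*sin(5*t).
Apply the initial conditions: q(0) = -1/25 + C1 = -5 and q'(0) = -3/25 + 3*C1 + 5*C2 = -3. Solving gives C1 = -124/25, C2 = 12/5.

q = -exp(3*t)/25 - 124*cos(5*t)*exp(3*t)/25 + 12*exp(3*t)*sin(5*t)/5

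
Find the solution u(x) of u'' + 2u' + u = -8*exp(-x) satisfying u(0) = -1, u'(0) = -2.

Characteristic equation r² + 2r + 1 = 0 has discriminant (2)² - 4·(1) = 0, so r = -1 is a repeated root.
Hence u_h = (C1 + C2*x)*exp(-x).
Since exp(-x) solves the homogeneous equation (r = -1 is a root of multiplicity 2), multiply the trial by x^2. Try u_p = A*x^2*exp(-x). Substituting into the equation and dividing by exp(-x) gives A = -4, so u_p = -4*x^2*exp(-x).
General solution: u = C1*exp(-x) - 4*x^2*exp(-x) + C2*x*exp(-x).
Apply the initial conditions: u(0) = C1 = -1 and u'(0) = C2 - C1 = -2. Solving gives C1 = -1, C2 = -3.

u = -exp(-x) - 4*x**2*exp(-x) - 3*x*exp(-x)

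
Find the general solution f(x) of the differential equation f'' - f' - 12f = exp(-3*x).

f = C1*exp(-3*x) + C2*exp(4*x) - x*exp(-3*x)/7

Characteristic equation r² - r - 12 = 0 factors as (r + 3)(r - 4) = 0, so r = -3, 4.
Hence f_h = C1*exp(-3*x) + C2*exp(4*x).
Since exp(-3*x) solves the homogeneous equation (r = -3 is a root of multiplicity 1), multiply the trial by x. Try f_p = A*x*exp(-3*x). Substituting into the equation and dividing by exp(-3*x) gives A = -1/7, so f_p = -x*exp(-3*x)/7.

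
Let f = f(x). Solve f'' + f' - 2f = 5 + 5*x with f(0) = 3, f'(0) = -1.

f = -15/4 + 5*exp(x) - 5*x/2 + 7*exp(-2*x)/4

Characteristic equation r² + r - 2 = 0 factors as (r + 2)(r - 1) = 0, so r = -2, 1.
Hence f_h = C1*exp(-2*x) + C2*exp(x).
For the particular solution try f_p = A0 + A1*x. Substituting and matching coefficients of each power of x gives A0 = -15/4, A1 = -5/2, so f_p = -15/4 - 5*x/2.
General solution: f = -15/4 - 5*x/2 + C1*exp(-2*x) + C2*exp(x).
Apply the initial conditions: f(0) = -15/4 + C1 + C2 = 3 and f'(0) = -5/2 + C2 - 2*C1 = -1. Solving gives C1 = 7/4, C2 = 5.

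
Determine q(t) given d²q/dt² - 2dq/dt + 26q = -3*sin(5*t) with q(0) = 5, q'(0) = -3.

q = -30*cos(5*t)/101 - 3*sin(5*t)/101 - 823*exp(t)*sin(5*t)/505 + 535*cos(5*t)*exp(t)/101

Characteristic equation r² - 2r + 26 = 0 has discriminant (-2)² - 4·(26) = -100 < 0, so r = 1 ± 5i.
Hence q_h = C1*cos(5*t)*exp(t) + C2*exp(t)*sin(5*t).
Try q_p = A*cos(5*t) + B*sin(5*t). Substituting and equating the coefficients of cos(5t) and sin(5t) gives A = -30/101, B = -3/101, so q_p = -30*cos(5*t)/101 - 3*sin(5*t)/101.
General solution: q = -30*cos(5*t)/101 - 3*sin(5*t)/101 + C1*cos(5*t)*exp(t) + C2*exp(t)*sin(5*t).
Apply the initial conditions: q(0) = -30/101 + C1 = 5 and q'(0) = -15/101 + C1 + 5*C2 = -3. Solving gives C1 = 535/101, C2 = -823/505.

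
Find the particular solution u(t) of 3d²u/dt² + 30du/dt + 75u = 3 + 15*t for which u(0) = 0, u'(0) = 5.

u = -1/25 + t/5 + exp(-5*t)/25 + 5*t*exp(-5*t)

Divide through by 3: u'' + 10u' + 25u = 1 + 5*t.
Characteristic equation r² + 10r + 25 = 0 has discriminant (10)² - 4·(25) = 0, so r = -5 is a repeated root.
Hence u_h = (C1 + C2*t)*exp(-5*t).
For the particular solution try u_p = A0 + A1*t. Substituting and matching coefficients of each power of t gives A0 = -1/25, A1 = 1/5, so u_p = -1/25 + t/5.
General solution: u = -1/25 + t/5 + C1*exp(-5*t) + C2*t*exp(-5*t).
Apply the initial conditions: u(0) = -1/25 + C1 = 0 and u'(0) = 1/5 + C2 - 5*C1 = 5. Solving gives C1 = 1/25, C2 = 5.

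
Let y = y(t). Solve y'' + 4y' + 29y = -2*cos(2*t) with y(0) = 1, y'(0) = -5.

Characteristic equation r² + 4r + 29 = 0 has discriminant (4)² - 4·(29) = -100 < 0, so r = -2 ± 5i.
Hence y_h = C1*cos(5*t)*exp(-2*t) + C2*exp(-2*t)*sin(5*t).
Try y_p = A*cos(2*t) + B*sin(2*t). Substituting and equating the coefficients of cos(2t) and sin(2t) gives A = -50/689, B = -16/689, so y_p = -50*cos(2*t)/689 - 16*sin(2*t)/689.
General solution: y = -50*cos(2*t)/689 - 16*sin(2*t)/689 + C1*cos(5*t)*exp(-2*t) + C2*exp(-2*t)*sin(5*t).
Apply the initial conditions: y(0) = -50/689 + C1 = 1 and y'(0) = -32/689 - 2*C1 + 5*C2 = -5. Solving gives C1 = 739/689, C2 = -387/689.

y = -50*cos(2*t)/689 - 16*sin(2*t)/689 - 387*exp(-2*t)*sin(5*t)/689 + 739*cos(5*t)*exp(-2*t)/689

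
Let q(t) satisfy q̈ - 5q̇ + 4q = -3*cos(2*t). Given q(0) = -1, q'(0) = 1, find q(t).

Characteristic equation r² - 5r + 4 = 0 factors as (r - 4)(r - 1) = 0, so r = 4, 1.
Hence q_h = C1*exp(4*t) + C2*exp(t).
Try q_p = A*cos(2*t) + B*sin(2*t). Substituting and equating the coefficients of cos(2t) and sin(2t) gives A = 0, B = 3/10, so q_p = 3*sin(2*t)/10.
General solution: q = 3*sin(2*t)/10 + C1*exp(4*t) + C2*exp(t).
Apply the initial conditions: q(0) = C1 + C2 = -1 and q'(0) = 3/5 + C2 + 4*C1 = 1. Solving gives C1 = 7/15, C2 = -22/15.

q = -22*exp(t)/15 + 3*sin(2*t)/10 + 7*exp(4*t)/15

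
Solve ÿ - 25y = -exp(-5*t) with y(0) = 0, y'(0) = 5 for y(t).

Characteristic equation r² - 25 = 0 factors as (r + 5)(r - 5) = 0, so r = -5, 5.
Hence y_h = C1*exp(-5*t) + C2*exp(5*t).
Since exp(-5*t) solves the homogeneous equation (r = -5 is a root of multiplicity 1), multiply the trial by t. Try y_p = A*t*exp(-5*t). Substituting into the equation and dividing by exp(-5*t) gives A = 1/10, so y_p = t*exp(-5*t)/10.
General solution: y = C1*exp(-5*t) + C2*exp(5*t) + t*exp(-5*t)/10.
Apply the initial conditions: y(0) = C1 + C2 = 0 and y'(0) = 1/10 - 5*C1 + 5*C2 = 5. Solving gives C1 = -49/100, C2 = 49/100.

y = -49*exp(-5*t)/100 + 49*exp(5*t)/100 + t*exp(-5*t)/10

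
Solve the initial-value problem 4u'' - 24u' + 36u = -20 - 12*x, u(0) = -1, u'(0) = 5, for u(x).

u = -7/9 - 2*exp(3*x)/9 - x/3 + 6*x*exp(3*x)

Divide through by 4: u'' - 6u' + 9u = -5 - 3*x.
Characteristic equation r² - 6r + 9 = 0 has discriminant (-6)² - 4·(9) = 0, so r = 3 is a repeated root.
Hence u_h = (C1 + C2*x)*exp(3*x).
For the particular solution try u_p = A0 + A1*x. Substituting and matching coefficients of each power of x gives A0 = -7/9, A1 = -1/3, so u_p = -7/9 - x/3.
General solution: u = -7/9 - x/3 + C1*exp(3*x) + C2*x*exp(3*x).
Apply the initial conditions: u(0) = -7/9 + C1 = -1 and u'(0) = -1/3 + C2 + 3*C1 = 5. Solving gives C1 = -2/9, C2 = 6.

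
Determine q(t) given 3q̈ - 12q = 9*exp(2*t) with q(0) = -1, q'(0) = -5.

q = -31*exp(2*t)/16 + 15*exp(-2*t)/16 + 3*t*exp(2*t)/4

Divide through by 3: q'' - 4q = 3*exp(2*t).
Characteristic equation r² - 4 = 0 factors as (r + 2)(r - 2) = 0, so r = -2, 2.
Hence q_h = C1*exp(-2*t) + C2*exp(2*t).
Since exp(2*t) solves the homogeneous equation (r = 2 is a root of multiplicity 1), multiply the trial by t. Try q_p = A*t*exp(2*t). Substituting into the equation and dividing by exp(2*t) gives A = 3/4, so q_p = 3*t*exp(2*t)/4.
General solution: q = C1*exp(-2*t) + C2*exp(2*t) + 3*t*exp(2*t)/4.
Apply the initial conditions: q(0) = C1 + C2 = -1 and q'(0) = 3/4 - 2*C1 + 2*C2 = -5. Solving gives C1 = 15/16, C2 = -31/16.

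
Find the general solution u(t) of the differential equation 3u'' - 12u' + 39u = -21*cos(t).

Divide through by 3: u'' - 4u' + 13u = -7*cos(t).
Characteristic equation r² - 4r + 13 = 0 has discriminant (-4)² - 4·(13) = -36 < 0, so r = 2 ± 3i.
Hence u_h = C1*cos(3*t)*exp(2*t) + C2*exp(2*t)*sin(3*t).
Try u_p = A*cos(t) + B*sin(t). Substituting and equating the coefficients of cos(t) and sin(t) gives A = -21/40, B = 7/40, so u_p = -21*cos(t)/40 + 7*sin(t)/40.

u = -21*cos(t)/40 + 7*sin(t)/40 + C1*cos(3*t)*exp(2*t) + C2*exp(2*t)*sin(3*t)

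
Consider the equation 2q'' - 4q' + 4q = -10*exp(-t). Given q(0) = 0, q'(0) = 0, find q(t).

Divide through by 2: q'' - 2q' + 2q = -5*exp(-t).
Characteristic equation r² - 2r + 2 = 0 has discriminant (-2)² - 4·(2) = -4 < 0, so r = 1 ± i.
Hence q_h = C1*cos(t)*exp(t) + C2*exp(t)*sin(t).
Try q_p = A*exp(-t). Substituting into the equation and dividing by exp(-t) gives A = -1, so q_p = -exp(-t).
General solution: q = -exp(-t) + C1*cos(t)*exp(t) + C2*exp(t)*sin(t).
Apply the initial conditions: q(0) = -1 + C1 = 0 and q'(0) = 1 + C1 + C2 = 0. Solving gives C1 = 1, C2 = -2.

q = -exp(-t) + cos(t)*exp(t) - 2*exp(t)*sin(t)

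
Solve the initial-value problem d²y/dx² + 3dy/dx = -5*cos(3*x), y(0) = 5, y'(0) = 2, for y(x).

y = 17/3 - 17*exp(-3*x)/18 - 5*sin(3*x)/18 + 5*cos(3*x)/18

Characteristic equation r² + 3r = 0 factors as (r + 3)r = 0, so r = -3, 0.
Hence y_h = C1*exp(-3*x) + C2.
Try y_p = A*cos(3*x) + B*sin(3*x). Substituting and equating the coefficients of cos(3x) and sin(3x) gives A = 5/18, B = -5/18, so y_p = -5*sin(3*x)/18 + 5*cos(3*x)/18.
General solution: y = C2 - 5*sin(3*x)/18 + 5*cos(3*x)/18 + C1*exp(-3*x).
Apply the initial conditions: y(0) = 5/18 + C1 + C2 = 5 and y'(0) = -5/6 - 3*C1 = 2. Solving gives C1 = -17/18, C2 = 17/3.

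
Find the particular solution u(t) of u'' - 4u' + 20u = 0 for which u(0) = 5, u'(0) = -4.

u = 5*cos(4*t)*exp(2*t) - 7*exp(2*t)*sin(4*t)/2

Characteristic equation r² - 4r + 20 = 0 has discriminant (-4)² - 4·(20) = -64 < 0, so r = 2 ± 4i.
Hence u_h = C1*cos(4*t)*exp(2*t) + C2*exp(2*t)*sin(4*t).
Apply the initial conditions: u(0) = C1 = 5 and u'(0) = 2*C1 + 4*C2 = -4. Solving gives C1 = 5, C2 = -7/2.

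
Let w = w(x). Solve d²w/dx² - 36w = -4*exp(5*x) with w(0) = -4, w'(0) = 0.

Characteristic equation r² - 36 = 0 factors as (r + 6)(r - 6) = 0, so r = -6, 6.
Hence w_h = C1*exp(-6*x) + C2*exp(6*x).
Try w_p = A*exp(5*x). Substituting into the equation and dividing by exp(5*x) gives A = 4/11, so w_p = 4*exp(5*x)/11.
General solution: w = 4*exp(5*x)/11 + C1*exp(-6*x) + C2*exp(6*x).
Apply the initial conditions: w(0) = 4/11 + C1 + C2 = -4 and w'(0) = 20/11 - 6*C1 + 6*C2 = 0. Solving gives C1 = -67/33, C2 = -7/3.

w = -67*exp(-6*x)/33 - 7*exp(6*x)/3 + 4*exp(5*x)/11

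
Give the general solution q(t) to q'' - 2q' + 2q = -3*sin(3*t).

q = -18*cos(3*t)/85 + 21*sin(3*t)/85 + C1*cos(t)*exp(t) + C2*exp(t)*sin(t)

Characteristic equation r² - 2r + 2 = 0 has discriminant (-2)² - 4·(2) = -4 < 0, so r = 1 ± i.
Hence q_h = C1*cos(t)*exp(t) + C2*exp(t)*sin(t).
Try q_p = A*cos(3*t) + B*sin(3*t). Substituting and equating the coefficients of cos(3t) and sin(3t) gives A = -18/85, B = 21/85, so q_p = -18*cos(3*t)/85 + 21*sin(3*t)/85.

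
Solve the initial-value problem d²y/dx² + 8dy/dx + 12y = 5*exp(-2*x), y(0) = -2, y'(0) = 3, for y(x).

y = -41*exp(-2*x)/16 + 9*exp(-6*x)/16 + 5*x*exp(-2*x)/4

Characteristic equation r² + 8r + 12 = 0 factors as (r + 2)(r + 6) = 0, so r = -2, -6.
Hence y_h = C1*exp(-2*x) + C2*exp(-6*x).
Since exp(-2*x) solves the homogeneous equation (r = -2 is a root of multiplicity 1), multiply the trial by x. Try y_p = A*x*exp(-2*x). Substituting into the equation and dividing by exp(-2*x) gives A = 5/4, so y_p = 5*x*exp(-2*x)/4.
General solution: y = C1*exp(-2*x) + C2*exp(-6*x) + 5*x*exp(-2*x)/4.
Apply the initial conditions: y(0) = C1 + C2 = -2 and y'(0) = 5/4 - 6*C2 - 2*C1 = 3. Solving gives C1 = -41/16, C2 = 9/16.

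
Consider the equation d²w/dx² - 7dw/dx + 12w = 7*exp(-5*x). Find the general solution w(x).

w = 7*exp(-5*x)/72 + C1*exp(4*x) + C2*exp(3*x)

Characteristic equation r² - 7r + 12 = 0 factors as (r - 4)(r - 3) = 0, so r = 4, 3.
Hence w_h = C1*exp(4*x) + C2*exp(3*x).
Try w_p = A*exp(-5*x). Substituting into the equation and dividing by exp(-5*x) gives A = 7/72, so w_p = 7*exp(-5*x)/72.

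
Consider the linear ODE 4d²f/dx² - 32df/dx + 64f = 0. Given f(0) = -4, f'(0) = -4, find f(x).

f = -4*exp(4*x) + 12*x*exp(4*x)

Divide through by 4: f'' - 8f' + 16f = 0.
Characteristic equation r² - 8r + 16 = 0 has discriminant (-8)² - 4·(16) = 0, so r = 4 is a repeated root.
Hence f_h = (C1 + C2*x)*exp(4*x).
Apply the initial conditions: f(0) = C1 = -4 and f'(0) = C2 + 4*C1 = -4. Solving gives C1 = -4, C2 = 12.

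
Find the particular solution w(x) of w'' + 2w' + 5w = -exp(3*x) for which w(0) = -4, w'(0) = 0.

w = -exp(3*x)/20 - 79*cos(2*x)*exp(-x)/20 - 19*exp(-x)*sin(2*x)/10

Characteristic equation r² + 2r + 5 = 0 has discriminant (2)² - 4·(5) = -16 < 0, so r = -1 ± 2i.
Hence w_h = C1*cos(2*x)*exp(-x) + C2*exp(-x)*sin(2*x).
Try w_p = A*exp(3*x). Substituting into the equation and dividing by exp(3*x) gives A = -1/20, so w_p = -exp(3*x)/20.
General solution: w = -exp(3*x)/20 + C1*cos(2*x)*exp(-x) + C2*exp(-x)*sin(2*x).
Apply the initial conditions: w(0) = -1/20 + C1 = -4 and w'(0) = -3/20 - C1 + 2*C2 = 0. Solving gives C1 = -79/20, C2 = -19/10.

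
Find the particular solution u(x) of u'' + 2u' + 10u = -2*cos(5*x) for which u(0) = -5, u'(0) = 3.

Characteristic equation r² + 2r + 10 = 0 has discriminant (2)² - 4·(10) = -36 < 0, so r = -1 ± 3i.
Hence u_h = C1*cos(3*x)*exp(-x) + C2*exp(-x)*sin(3*x).
Try u_p = A*cos(5*x) + B*sin(5*x). Substituting and equating the coefficients of cos(5x) and sin(5x) gives A = 6/65, B = -4/65, so u_p = -4*sin(5*x)/65 + 6*cos(5*x)/65.
General solution: u = -4*sin(5*x)/65 + 6*cos(5*x)/65 + C1*cos(3*x)*exp(-x) + C2*exp(-x)*sin(3*x).
Apply the initial conditions: u(0) = 6/65 + C1 = -5 and u'(0) = -4/13 - C1 + 3*C2 = 3. Solving gives C1 = -331/65, C2 = -116/195.

u = -4*sin(5*x)/65 + 6*cos(5*x)/65 - 331*cos(3*x)*exp(-x)/65 - 116*exp(-x)*sin(3*x)/195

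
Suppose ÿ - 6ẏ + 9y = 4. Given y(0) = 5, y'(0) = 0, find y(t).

Characteristic equation r² - 6r + 9 = 0 has discriminant (-6)² - 4·(9) = 0, so r = 3 is a repeated root.
Hence y_h = (C1 + C2*t)*exp(3*t).
For the particular solution try y_p = A0. Substituting and matching coefficients of each power of t gives A0 = 4/9, so y_p = 4/9.
General solution: y = 4/9 + C1*exp(3*t) + C2*t*exp(3*t).
Apply the initial conditions: y(0) = 4/9 + C1 = 5 and y'(0) = C2 + 3*C1 = 0. Solving gives C1 = 41/9, C2 = -41/3.

y = 4/9 + 41*exp(3*t)/9 - 41*t*exp(3*t)/3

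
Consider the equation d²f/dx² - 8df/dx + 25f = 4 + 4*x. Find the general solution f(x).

f = 132/625 + 4*x/25 + C1*cos(3*x)*exp(4*x) + C2*exp(4*x)*sin(3*x)

Characteristic equation r² - 8r + 25 = 0 has discriminant (-8)² - 4·(25) = -36 < 0, so r = 4 ± 3i.
Hence f_h = C1*cos(3*x)*exp(4*x) + C2*exp(4*x)*sin(3*x).
For the particular solution try f_p = A0 + A1*x. Substituting and matching coefficients of each power of x gives A0 = 132/625, A1 = 4/25, so f_p = 132/625 + 4*x/25.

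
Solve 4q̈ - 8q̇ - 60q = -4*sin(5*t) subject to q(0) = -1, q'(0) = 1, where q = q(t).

q = -199*exp(-3*t)/272 - 21*exp(5*t)/80 - cos(5*t)/170 + 2*sin(5*t)/85

Divide through by 4: q'' - 2q' - 15q = -sin(5*t).
Characteristic equation r² - 2r - 15 = 0 factors as (r + 3)(r - 5) = 0, so r = -3, 5.
Hence q_h = C1*exp(-3*t) + C2*exp(5*t).
Try q_p = A*cos(5*t) + B*sin(5*t). Substituting and equating the coefficients of cos(5t) and sin(5t) gives A = -1/170, B = 2/85, so q_p = -cos(5*t)/170 + 2*sin(5*t)/85.
General solution: q = -cos(5*t)/170 + 2*sin(5*t)/85 + C1*exp(-3*t) + C2*exp(5*t).
Apply the initial conditions: q(0) = -1/170 + C1 + C2 = -1 and q'(0) = 2/17 - 3*C1 + 5*C2 = 1. Solving gives C1 = -199/272, C2 = -21/80.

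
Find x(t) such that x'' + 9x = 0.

x = C1*cos(3*t) + C2*sin(3*t)

Characteristic equation r² + 9 = 0 has discriminant (0)² - 4·(9) = -36 < 0, so r = ± 3i.
Hence x_h = C1*cos(3*t) + C2*sin(3*t).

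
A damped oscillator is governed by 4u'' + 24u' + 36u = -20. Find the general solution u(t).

Divide through by 4: u'' + 6u' + 9u = -5.
Characteristic equation r² + 6r + 9 = 0 has discriminant (6)² - 4·(9) = 0, so r = -3 is a repeated root.
Hence u_h = (C1 + C2*t)*exp(-3*t).
For the particular solution try u_p = A0. Substituting and matching coefficients of each power of t gives A0 = -5/9, so u_p = -5/9.

u = -5/9 + C1*exp(-3*t) + C2*t*exp(-3*t)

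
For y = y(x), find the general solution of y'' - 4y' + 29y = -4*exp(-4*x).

y = -4*exp(-4*x)/61 + C1*cos(5*x)*exp(2*x) + C2*exp(2*x)*sin(5*x)

Characteristic equation r² - 4r + 29 = 0 has discriminant (-4)² - 4·(29) = -100 < 0, so r = 2 ± 5i.
Hence y_h = C1*cos(5*x)*exp(2*x) + C2*exp(2*x)*sin(5*x).
Try y_p = A*exp(-4*x). Substituting into the equation and dividing by exp(-4*x) gives A = -4/61, so y_p = -4*exp(-4*x)/61.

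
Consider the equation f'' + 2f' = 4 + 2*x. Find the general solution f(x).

f = C2 + x**2/2 + 3*x/2 + C1*exp(-2*x)

Characteristic equation r² + 2r = 0 factors as (r + 2)r = 0, so r = -2, 0.
Hence f_h = C1*exp(-2*x) + C2.
Since 0 is a characteristic root (multiplicity 1), multiply the polynomial trial by x: try f_p = x*(A0 + A1*x). Substituting and matching coefficients of each power of x gives A0 = 3/2, A1 = 1/2, so f_p = x^2/2 + 3*x/2.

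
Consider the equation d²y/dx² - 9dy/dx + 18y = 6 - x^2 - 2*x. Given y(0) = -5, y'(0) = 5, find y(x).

Characteristic equation r² - 9r + 18 = 0 factors as (r - 3)(r - 6) = 0, so r = 3, 6.
Hence y_h = C1*exp(3*x) + C2*exp(6*x).
For the particular solution try y_p = A0 + A1*x + A2*x^2. Substituting and matching coefficients of each power of x gives A0 = 83/324, A1 = -1/6, A2 = -1/18, so y_p = 83/324 - x/6 - x^2/18.
General solution: y = 83/324 - x/6 - x^2/18 + C1*exp(3*x) + C2*exp(6*x).
Apply the initial conditions: y(0) = 83/324 + C1 + C2 = -5 and y'(0) = -1/6 + 3*C1 + 6*C2 = 5. Solving gives C1 = -991/81, C2 = 2261/324.

y = 83/324 - 991*exp(3*x)/81 - x/6 - x**2/18 + 2261*exp(6*x)/324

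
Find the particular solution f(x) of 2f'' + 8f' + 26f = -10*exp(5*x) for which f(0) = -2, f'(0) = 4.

f = -5*exp(5*x)/58 - 111*cos(3*x)*exp(-2*x)/58 + 35*exp(-2*x)*sin(3*x)/174

Divide through by 2: f'' + 4f' + 13f = -5*exp(5*x).
Characteristic equation r² + 4r + 13 = 0 has discriminant (4)² - 4·(13) = -36 < 0, so r = -2 ± 3i.
Hence f_h = C1*cos(3*x)*exp(-2*x) + C2*exp(-2*x)*sin(3*x).
Try f_p = A*exp(5*x). Substituting into the equation and dividing by exp(5*x) gives A = -5/58, so f_p = -5*exp(5*x)/58.
General solution: f = -5*exp(5*x)/58 + C1*cos(3*x)*exp(-2*x) + C2*exp(-2*x)*sin(3*x).
Apply the initial conditions: f(0) = -5/58 + C1 = -2 and f'(0) = -25/58 - 2*C1 + 3*C2 = 4. Solving gives C1 = -111/58, C2 = 35/174.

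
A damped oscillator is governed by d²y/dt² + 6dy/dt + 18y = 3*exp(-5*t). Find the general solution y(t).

y = 3*exp(-5*t)/13 + C1*cos(3*t)*exp(-3*t) + C2*exp(-3*t)*sin(3*t)

Characteristic equation r² + 6r + 18 = 0 has discriminant (6)² - 4·(18) = -36 < 0, so r = -3 ± 3i.
Hence y_h = C1*cos(3*t)*exp(-3*t) + C2*exp(-3*t)*sin(3*t).
Try y_p = A*exp(-5*t). Substituting into the equation and dividing by exp(-5*t) gives A = 3/13, so y_p = 3*exp(-5*t)/13.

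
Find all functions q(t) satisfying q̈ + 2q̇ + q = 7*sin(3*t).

q = -21*cos(3*t)/50 - 14*sin(3*t)/25 + C1*exp(-t) + C2*t*exp(-t)

Characteristic equation r² + 2r + 1 = 0 has discriminant (2)² - 4·(1) = 0, so r = -1 is a repeated root.
Hence q_h = (C1 + C2*t)*exp(-t).
Try q_p = A*cos(3*t) + B*sin(3*t). Substituting and equating the coefficients of cos(3t) and sin(3t) gives A = -21/50, B = -14/25, so q_p = -21*cos(3*t)/50 - 14*sin(3*t)/25.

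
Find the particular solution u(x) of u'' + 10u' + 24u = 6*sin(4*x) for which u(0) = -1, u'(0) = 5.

Characteristic equation r² + 10r + 24 = 0 factors as (r + 4)(r + 6) = 0, so r = -4, -6.
Hence u_h = C1*exp(-4*x) + C2*exp(-6*x).
Try u_p = A*cos(4*x) + B*sin(4*x). Substituting and equating the coefficients of cos(4x) and sin(4x) gives A = -15/104, B = 3/104, so u_p = -15*cos(4*x)/104 + 3*sin(4*x)/104.
General solution: u = -15*cos(4*x)/104 + 3*sin(4*x)/104 + C1*exp(-4*x) + C2*exp(-6*x).
Apply the initial conditions: u(0) = -15/104 + C1 + C2 = -1 and u'(0) = 3/26 - 6*C2 - 4*C1 = 5. Solving gives C1 = -1/8, C2 = -19/26.

u = -19*exp(-6*x)/26 - 15*cos(4*x)/104 - exp(-4*x)/8 + 3*sin(4*x)/104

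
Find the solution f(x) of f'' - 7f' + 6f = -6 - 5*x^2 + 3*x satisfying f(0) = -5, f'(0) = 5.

f = -65/27 - 22*exp(x)/5 - 13*x/9 - 5*x**2/6 + 244*exp(6*x)/135

Characteristic equation r² - 7r + 6 = 0 factors as (r - 1)(r - 6) = 0, so r = 1, 6.
Hence f_h = C1*exp(x) + C2*exp(6*x).
For the particular solution try f_p = A0 + A1*x + A2*x^2. Substituting and matching coefficients of each power of x gives A0 = -65/27, A1 = -13/9, A2 = -5/6, so f_p = -65/27 - 13*x/9 - 5*x^2/6.
General solution: f = -65/27 - 13*x/9 - 5*x^2/6 + C1*exp(x) + C2*exp(6*x).
Apply the initial conditions: f(0) = -65/27 + C1 + C2 = -5 and f'(0) = -13/9 + C1 + 6*C2 = 5. Solving gives C1 = -22/5, C2 = 244/135.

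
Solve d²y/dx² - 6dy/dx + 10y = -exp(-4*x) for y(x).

Characteristic equation r² - 6r + 10 = 0 has discriminant (-6)² - 4·(10) = -4 < 0, so r = 3 ± i.
Hence y_h = C1*cos(x)*exp(3*x) + C2*exp(3*x)*sin(x).
Try y_p = A*exp(-4*x). Substituting into the equation and dividing by exp(-4*x) gives A = -1/50, so y_p = -exp(-4*x)/50.

y = -exp(-4*x)/50 + C1*cos(x)*exp(3*x) + C2*exp(3*x)*sin(x)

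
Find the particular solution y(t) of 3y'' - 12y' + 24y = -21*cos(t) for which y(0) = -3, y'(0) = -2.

y = -49*cos(t)/65 + 28*sin(t)/65 - 146*cos(2*t)*exp(2*t)/65 + 67*exp(2*t)*sin(2*t)/65

Divide through by 3: y'' - 4y' + 8y = -7*cos(t).
Characteristic equation r² - 4r + 8 = 0 has discriminant (-4)² - 4·(8) = -16 < 0, so r = 2 ± 2i.
Hence y_h = C1*cos(2*t)*exp(2*t) + C2*exp(2*t)*sin(2*t).
Try y_p = A*cos(t) + B*sin(t). Substituting and equating the coefficients of cos(t) and sin(t) gives A = -49/65, B = 28/65, so y_p = -49*cos(t)/65 + 28*sin(t)/65.
General solution: y = -49*cos(t)/65 + 28*sin(t)/65 + C1*cos(2*t)*exp(2*t) + C2*exp(2*t)*sin(2*t).
Apply the initial conditions: y(0) = -49/65 + C1 = -3 and y'(0) = 28/65 + 2*C1 + 2*C2 = -2. Solving gives C1 = -146/65, C2 = 67/65.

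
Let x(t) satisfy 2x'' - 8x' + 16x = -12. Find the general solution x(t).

Divide through by 2: x'' - 4x' + 8x = -6.
Characteristic equation r² - 4r + 8 = 0 has discriminant (-4)² - 4·(8) = -16 < 0, so r = 2 ± 2i.
Hence x_h = C1*cos(2*t)*exp(2*t) + C2*exp(2*t)*sin(2*t).
For the particular solution try x_p = A0. Substituting and matching coefficients of each power of t gives A0 = -3/4, so x_p = -3/4.

x = -3/4 + C1*cos(2*t)*exp(2*t) + C2*exp(2*t)*sin(2*t)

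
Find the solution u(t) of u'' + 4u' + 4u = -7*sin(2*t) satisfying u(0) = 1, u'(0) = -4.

Characteristic equation r² + 4r + 4 = 0 has discriminant (4)² - 4·(4) = 0, so r = -2 is a repeated root.
Hence u_h = (C1 + C2*t)*exp(-2*t).
Try u_p = A*cos(2*t) + B*sin(2*t). Substituting and equating the coefficients of cos(2t) and sin(2t) gives A = 7/8, B = 0, so u_p = 7*cos(2*t)/8.
General solution: u = 7*cos(2*t)/8 + C1*exp(-2*t) + C2*t*exp(-2*t).
Apply the initial conditions: u(0) = 7/8 + C1 = 1 and u'(0) = C2 - 2*C1 = -4. Solving gives C1 = 1/8, C2 = -15/4.

u = exp(-2*t)/8 + 7*cos(2*t)/8 - 15*t*exp(-2*t)/4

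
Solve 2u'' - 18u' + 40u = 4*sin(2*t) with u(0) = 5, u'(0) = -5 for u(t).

u = -721*exp(5*t)/29 + 8*sin(2*t)/145 + 9*cos(2*t)/145 + 149*exp(4*t)/5

Divide through by 2: u'' - 9u' + 20u = 2*sin(2*t).
Characteristic equation r² - 9r + 20 = 0 factors as (r - 5)(r - 4) = 0, so r = 5, 4.
Hence u_h = C1*exp(5*t) + C2*exp(4*t).
Try u_p = A*cos(2*t) + B*sin(2*t). Substituting and equating the coefficients of cos(2t) and sin(2t) gives A = 9/145, B = 8/145, so u_p = 8*sin(2*t)/145 + 9*cos(2*t)/145.
General solution: u = 8*sin(2*t)/145 + 9*cos(2*t)/145 + C1*exp(5*t) + C2*exp(4*t).
Apply the initial conditions: u(0) = 9/145 + C1 + C2 = 5 and u'(0) = 16/145 + 4*C2 + 5*C1 = -5. Solving gives C1 = -721/29, C2 = 149/5.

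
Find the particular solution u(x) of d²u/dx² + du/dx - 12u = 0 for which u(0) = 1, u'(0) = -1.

u = 3*exp(3*x)/7 + 4*exp(-4*x)/7

Characteristic equation r² + r - 12 = 0 factors as (r - 3)(r + 4) = 0, so r = 3, -4.
Hence u_h = C1*exp(3*x) + C2*exp(-4*x).
Apply the initial conditions: u(0) = C1 + C2 = 1 and u'(0) = -4*C2 + 3*C1 = -1. Solving gives C1 = 3/7, C2 = 4/7.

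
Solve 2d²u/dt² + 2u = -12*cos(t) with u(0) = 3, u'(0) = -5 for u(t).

Divide through by 2: u'' + u = -6*cos(t).
Characteristic equation r² + 1 = 0 has discriminant (0)² - 4·(1) = -4 < 0, so r = ± i.
Hence u_h = C1*cos(t) + C2*sin(t).
Since ±1i are characteristic roots, multiply the trial by t. Try u_p = t*(A*cos(t) + B*sin(t)). Substituting and equating the coefficients of cos(t) and sin(t) gives A = 0, B = -3, so u_p = -3*t*sin(t).
General solution: u = C1*cos(t) + C2*sin(t) - 3*t*sin(t).
Apply the initial conditions: u(0) = C1 = 3 and u'(0) = C2 = -5. Solving gives C1 = 3, C2 = -5.

u = -5*sin(t) + 3*cos(t) - 3*t*sin(t)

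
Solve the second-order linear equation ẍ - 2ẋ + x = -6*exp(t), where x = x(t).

Characteristic equation r² - 2r + 1 = 0 has discriminant (-2)² - 4·(1) = 0, so r = 1 is a repeated root.
Hence x_h = (C1 + C2*t)*exp(t).
Since exp(t) solves the homogeneous equation (r = 1 is a root of multiplicity 2), multiply the trial by t^2. Try x_p = A*t^2*exp(t). Substituting into the equation and dividing by exp(t) gives A = -3, so x_p = -3*t^2*exp(t).

x = C1*exp(t) - 3*t**2*exp(t) + C2*t*exp(t)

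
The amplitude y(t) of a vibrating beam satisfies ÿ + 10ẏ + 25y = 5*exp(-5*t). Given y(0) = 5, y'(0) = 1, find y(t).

y = 5*exp(-5*t) + 26*t*exp(-5*t) + 5*t**2*exp(-5*t)/2

Characteristic equation r² + 10r + 25 = 0 has discriminant (10)² - 4·(25) = 0, so r = -5 is a repeated root.
Hence y_h = (C1 + C2*t)*exp(-5*t).
Since exp(-5*t) solves the homogeneous equation (r = -5 is a root of multiplicity 2), multiply the trial by t^2. Try y_p = A*t^2*exp(-5*t). Substituting into the equation and dividing by exp(-5*t) gives A = 5/2, so y_p = 5*t^2*exp(-5*t)/2.
General solution: y = C1*exp(-5*t) + 5*t^2*exp(-5*t)/2 + C2*t*exp(-5*t).
Apply the initial conditions: y(0) = C1 = 5 and y'(0) = C2 - 5*C1 = 1. Solving gives C1 = 5, C2 = 26.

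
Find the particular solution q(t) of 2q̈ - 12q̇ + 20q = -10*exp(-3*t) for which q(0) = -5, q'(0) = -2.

Divide through by 2: q'' - 6q' + 10q = -5*exp(-3*t).
Characteristic equation r² - 6r + 10 = 0 has discriminant (-6)² - 4·(10) = -4 < 0, so r = 3 ± i.
Hence q_h = C1*cos(t)*exp(3*t) + C2*exp(3*t)*sin(t).
Try q_p = A*exp(-3*t). Substituting into the equation and dividing by exp(-3*t) gives A = -5/37, so q_p = -5*exp(-3*t)/37.
General solution: q = -5*exp(-3*t)/37 + C1*cos(t)*exp(3*t) + C2*exp(3*t)*sin(t).
Apply the initial conditions: q(0) = -5/37 + C1 = -5 and q'(0) = 15/37 + C2 + 3*C1 = -2. Solving gives C1 = -180/37, C2 = 451/37.

q = -5*exp(-3*t)/37 - 180*cos(t)*exp(3*t)/37 + 451*exp(3*t)*sin(t)/37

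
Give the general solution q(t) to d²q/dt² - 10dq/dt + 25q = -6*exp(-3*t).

Characteristic equation r² - 10r + 25 = 0 has discriminant (-10)² - 4·(25) = 0, so r = 5 is a repeated root.
Hence q_h = (C1 + C2*t)*exp(5*t).
Try q_p = A*exp(-3*t). Substituting into the equation and dividing by exp(-3*t) gives A = -3/32, so q_p = -3*exp(-3*t)/32.

q = -3*exp(-3*t)/32 + C1*exp(5*t) + C2*t*exp(5*t)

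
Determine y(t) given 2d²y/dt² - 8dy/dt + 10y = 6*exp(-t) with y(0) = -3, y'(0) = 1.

y = 3*exp(-t)/10 - 33*cos(t)*exp(2*t)/10 + 79*exp(2*t)*sin(t)/10

Divide through by 2: y'' - 4y' + 5y = 3*exp(-t).
Characteristic equation r² - 4r + 5 = 0 has discriminant (-4)² - 4·(5) = -4 < 0, so r = 2 ± i.
Hence y_h = C1*cos(t)*exp(2*t) + C2*exp(2*t)*sin(t).
Try y_p = A*exp(-t). Substituting into the equation and dividing by exp(-t) gives A = 3/10, so y_p = 3*exp(-t)/10.
General solution: y = 3*exp(-t)/10 + C1*cos(t)*exp(2*t) + C2*exp(2*t)*sin(t).
Apply the initial conditions: y(0) = 3/10 + C1 = -3 and y'(0) = -3/10 + C2 + 2*C1 = 1. Solving gives C1 = -33/10, C2 = 79/10.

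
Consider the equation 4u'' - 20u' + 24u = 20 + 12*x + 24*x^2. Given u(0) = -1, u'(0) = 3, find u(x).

u = 83/36 + x**2 - 43*exp(2*x)/4 + 13*x/6 + 67*exp(3*x)/9

Divide through by 4: u'' - 5u' + 6u = 5 + 3*x + 6*x^2.
Characteristic equation r² - 5r + 6 = 0 factors as (r - 3)(r - 2) = 0, so r = 3, 2.
Hence u_h = C1*exp(3*x) + C2*exp(2*x).
For the particular solution try u_p = A0 + A1*x + A2*x^2. Substituting and matching coefficients of each power of x gives A0 = 83/36, A1 = 13/6, A2 = 1, so u_p = 83/36 + x^2 + 13*x/6.
General solution: u = 83/36 + x^2 + 13*x/6 + C1*exp(3*x) + C2*exp(2*x).
Apply the initial conditions: u(0) = 83/36 + C1 + C2 = -1 and u'(0) = 13/6 + 2*C2 + 3*C1 = 3. Solving gives C1 = 67/9, C2 = -43/4.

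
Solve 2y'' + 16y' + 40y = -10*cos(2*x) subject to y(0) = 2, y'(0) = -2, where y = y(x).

y = -5*cos(2*x)/32 - 5*sin(2*x)/32 + 69*cos(2*x)*exp(-4*x)/32 + 111*exp(-4*x)*sin(2*x)/32

Divide through by 2: y'' + 8y' + 20y = -5*cos(2*x).
Characteristic equation r² + 8r + 20 = 0 has discriminant (8)² - 4·(20) = -16 < 0, so r = -4 ± 2i.
Hence y_h = C1*cos(2*x)*exp(-4*x) + C2*exp(-4*x)*sin(2*x).
Try y_p = A*cos(2*x) + B*sin(2*x). Substituting and equating the coefficients of cos(2x) and sin(2x) gives A = -5/32, B = -5/32, so y_p = -5*cos(2*x)/32 - 5*sin(2*x)/32.
General solution: y = -5*cos(2*x)/32 - 5*sin(2*x)/32 + C1*cos(2*x)*exp(-4*x) + C2*exp(-4*x)*sin(2*x).
Apply the initial conditions: y(0) = -5/32 + C1 = 2 and y'(0) = -5/16 - 4*C1 + 2*C2 = -2. Solving gives C1 = 69/32, C2 = 111/32.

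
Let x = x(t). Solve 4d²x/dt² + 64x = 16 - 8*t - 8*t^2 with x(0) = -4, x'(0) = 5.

x = 17/64 - 273*cos(4*t)/64 - t/8 - t**2/8 + 41*sin(4*t)/32

Divide through by 4: x'' + 16x = 4 - 2*t - 2*t^2.
Characteristic equation r² + 16 = 0 has discriminant (0)² - 4·(16) = -64 < 0, so r = ± 4i.
Hence x_h = C1*cos(4*t) + C2*sin(4*t).
For the particular solution try x_p = A0 + A1*t + A2*t^2. Substituting and matching coefficients of each power of t gives A0 = 17/64, A1 = -1/8, A2 = -1/8, so x_p = 17/64 - t/8 - t^2/8.
General solution: x = 17/64 - t/8 - t^2/8 + C1*cos(4*t) + C2*sin(4*t).
Apply the initial conditions: x(0) = 17/64 + C1 = -4 and x'(0) = -1/8 + 4*C2 = 5. Solving gives C1 = -273/64, C2 = 41/32.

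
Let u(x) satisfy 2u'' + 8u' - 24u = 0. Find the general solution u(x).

u = C1*exp(2*x) + C2*exp(-6*x)

Divide through by 2: u'' + 4u' - 12u = 0.
Characteristic equation r² + 4r - 12 = 0 factors as (r - 2)(r + 6) = 0, so r = 2, -6.
Hence u_h = C1*exp(2*x) + C2*exp(-6*x).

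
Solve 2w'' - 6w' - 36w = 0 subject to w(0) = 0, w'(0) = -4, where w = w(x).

Divide through by 2: w'' - 3w' - 18w = 0.
Characteristic equation r² - 3r - 18 = 0 factors as (r - 6)(r + 3) = 0, so r = 6, -3.
Hence w_h = C1*exp(6*x) + C2*exp(-3*x).
Apply the initial conditions: w(0) = C1 + C2 = 0 and w'(0) = -3*C2 + 6*C1 = -4. Solving gives C1 = -4/9, C2 = 4/9.

w = -4*exp(6*x)/9 + 4*exp(-3*x)/9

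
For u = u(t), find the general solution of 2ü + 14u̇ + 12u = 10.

Divide through by 2: u'' + 7u' + 6u = 5.
Characteristic equation r² + 7r + 6 = 0 factors as (r + 6)(r + 1) = 0, so r = -6, -1.
Hence u_h = C1*exp(-6*t) + C2*exp(-t).
For the particular solution try u_p = A0. Substituting and matching coefficients of each power of t gives A0 = 5/6, so u_p = 5/6.

u = 5/6 + C1*exp(-6*t) + C2*exp(-t)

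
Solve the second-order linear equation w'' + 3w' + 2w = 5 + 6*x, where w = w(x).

Characteristic equation r² + 3r + 2 = 0 factors as (r + 2)(r + 1) = 0, so r = -2, -1.
Hence w_h = C1*exp(-2*x) + C2*exp(-x).
For the particular solution try w_p = A0 + A1*x. Substituting and matching coefficients of each power of x gives A0 = -2, A1 = 3, so w_p = -2 + 3*x.

w = -2 + 3*x + C1*exp(-2*x) + C2*exp(-x)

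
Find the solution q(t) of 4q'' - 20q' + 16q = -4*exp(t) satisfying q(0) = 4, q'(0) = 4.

q = -exp(4*t)/9 + 37*exp(t)/9 + t*exp(t)/3

Divide through by 4: q'' - 5q' + 4q = -exp(t).
Characteristic equation r² - 5r + 4 = 0 factors as (r - 1)(r - 4) = 0, so r = 1, 4.
Hence q_h = C1*exp(t) + C2*exp(4*t).
Since exp(t) solves the homogeneous equation (r = 1 is a root of multiplicity 1), multiply the trial by t. Try q_p = A*t*exp(t). Substituting into the equation and dividing by exp(t) gives A = 1/3, so q_p = t*exp(t)/3.
General solution: q = C1*exp(t) + C2*exp(4*t) + t*exp(t)/3.
Apply the initial conditions: q(0) = C1 + C2 = 4 and q'(0) = 1/3 + C1 + 4*C2 = 4. Solving gives C1 = 37/9, C2 = -1/9.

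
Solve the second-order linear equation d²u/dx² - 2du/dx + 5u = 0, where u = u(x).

u = C1*cos(2*x)*exp(x) + C2*exp(x)*sin(2*x)

Characteristic equation r² - 2r + 5 = 0 has discriminant (-2)² - 4·(5) = -16 < 0, so r = 1 ± 2i.
Hence u_h = C1*cos(2*x)*exp(x) + C2*exp(x)*sin(2*x).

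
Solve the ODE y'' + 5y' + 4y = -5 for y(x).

y = -5/4 + C1*exp(-4*x) + C2*exp(-x)

Characteristic equation r² + 5r + 4 = 0 factors as (r + 4)(r + 1) = 0, so r = -4, -1.
Hence y_h = C1*exp(-4*x) + C2*exp(-x).
For the particular solution try y_p = A0. Substituting and matching coefficients of each power of x gives A0 = -5/4, so y_p = -5/4.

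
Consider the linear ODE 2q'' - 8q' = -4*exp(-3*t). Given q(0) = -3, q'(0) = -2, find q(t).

Divide through by 2: q'' - 4q' = -2*exp(-3*t).
Characteristic equation r² - 4r = 0 factors as (r - 4)r = 0, so r = 4, 0.
Hence q_h = C1*exp(4*t) + C2.
Try q_p = A*exp(-3*t). Substituting into the equation and dividing by exp(-3*t) gives A = -2/21, so q_p = -2*exp(-3*t)/21.
General solution: q = C2 - 2*exp(-3*t)/21 + C1*exp(4*t).
Apply the initial conditions: q(0) = -2/21 + C1 + C2 = -3 and q'(0) = 2/7 + 4*C1 = -2. Solving gives C1 = -4/7, C2 = -7/3.

q = -7/3 - 4*exp(4*t)/7 - 2*exp(-3*t)/21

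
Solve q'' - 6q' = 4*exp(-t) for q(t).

Characteristic equation r² - 6r = 0 factors as (r - 6)r = 0, so r = 6, 0.
Hence q_h = C1*exp(6*t) + C2.
Try q_p = A*exp(-t). Substituting into the equation and dividing by exp(-t) gives A = 4/7, so q_p = 4*exp(-t)/7.

q = C2 + 4*exp(-t)/7 + C1*exp(6*t)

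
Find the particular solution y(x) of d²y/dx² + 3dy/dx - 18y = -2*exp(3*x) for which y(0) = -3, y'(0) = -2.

Characteristic equation r² + 3r - 18 = 0 factors as (r + 6)(r - 3) = 0, so r = -6, 3.
Hence y_h = C1*exp(-6*x) + C2*exp(3*x).
Since exp(3*x) solves the homogeneous equation (r = 3 is a root of multiplicity 1), multiply the trial by x. Try y_p = A*x*exp(3*x). Substituting into the equation and dividing by exp(3*x) gives A = -2/9, so y_p = -2*x*exp(3*x)/9.
General solution: y = C1*exp(-6*x) + C2*exp(3*x) - 2*x*exp(3*x)/9.
Apply the initial conditions: y(0) = C1 + C2 = -3 and y'(0) = -2/9 - 6*C1 + 3*C2 = -2. Solving gives C1 = -65/81, C2 = -178/81.

y = -178*exp(3*x)/81 - 65*exp(-6*x)/81 - 2*x*exp(3*x)/9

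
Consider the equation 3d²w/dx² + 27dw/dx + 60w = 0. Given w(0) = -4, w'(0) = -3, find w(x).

Divide through by 3: w'' + 9w' + 20w = 0.
Characteristic equation r² + 9r + 20 = 0 factors as (r + 4)(r + 5) = 0, so r = -4, -5.
Hence w_h = C1*exp(-4*x) + C2*exp(-5*x).
Apply the initial conditions: w(0) = C1 + C2 = -4 and w'(0) = -5*C2 - 4*C1 = -3. Solving gives C1 = -23, C2 = 19.

w = -23*exp(-4*x) + 19*exp(-5*x)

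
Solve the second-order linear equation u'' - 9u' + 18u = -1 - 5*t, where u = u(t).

u = -7/36 - 5*t/18 + C1*exp(3*t) + C2*exp(6*t)

Characteristic equation r² - 9r + 18 = 0 factors as (r - 3)(r - 6) = 0, so r = 3, 6.
Hence u_h = C1*exp(3*t) + C2*exp(6*t).
For the particular solution try u_p = A0 + A1*t. Substituting and matching coefficients of each power of t gives A0 = -7/36, A1 = -5/18, so u_p = -7/36 - 5*t/18.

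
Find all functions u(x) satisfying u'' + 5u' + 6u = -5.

u = -5/6 + C1*exp(-2*x) + C2*exp(-3*x)

Characteristic equation r² + 5r + 6 = 0 factors as (r + 2)(r + 3) = 0, so r = -2, -3.
Hence u_h = C1*exp(-2*x) + C2*exp(-3*x).
For the particular solution try u_p = A0. Substituting and matching coefficients of each power of x gives A0 = -5/6, so u_p = -5/6.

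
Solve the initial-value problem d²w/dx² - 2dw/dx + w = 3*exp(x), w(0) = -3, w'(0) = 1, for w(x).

Characteristic equation r² - 2r + 1 = 0 has discriminant (-2)² - 4·(1) = 0, so r = 1 is a repeated root.
Hence w_h = (C1 + C2*x)*exp(x).
Since exp(x) solves the homogeneous equation (r = 1 is a root of multiplicity 2), multiply the trial by x^2. Try w_p = A*x^2*exp(x). Substituting into the equation and dividing by exp(x) gives A = 3/2, so w_p = 3*x^2*exp(x)/2.
General solution: w = C1*exp(x) + 3*x^2*exp(x)/2 + C2*x*exp(x).
Apply the initial conditions: w(0) = C1 = -3 and w'(0) = C1 + C2 = 1. Solving gives C1 = -3, C2 = 4.

w = -3*exp(x) + 4*x*exp(x) + 3*x**2*exp(x)/2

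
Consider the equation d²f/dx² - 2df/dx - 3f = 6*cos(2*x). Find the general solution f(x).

f = -42*cos(2*x)/65 - 24*sin(2*x)/65 + C1*exp(-x) + C2*exp(3*x)

Characteristic equation r² - 2r - 3 = 0 factors as (r + 1)(r - 3) = 0, so r = -1, 3.
Hence f_h = C1*exp(-x) + C2*exp(3*x).
Try f_p = A*cos(2*x) + B*sin(2*x). Substituting and equating the coefficients of cos(2x) and sin(2x) gives A = -42/65, B = -24/65, so f_p = -42*cos(2*x)/65 - 24*sin(2*x)/65.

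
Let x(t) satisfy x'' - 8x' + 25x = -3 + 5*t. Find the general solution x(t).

Characteristic equation r² - 8r + 25 = 0 has discriminant (-8)² - 4·(25) = -36 < 0, so r = 4 ± 3i.
Hence x_h = C1*cos(3*t)*exp(4*t) + C2*exp(4*t)*sin(3*t).
For the particular solution try x_p = A0 + A1*t. Substituting and matching coefficients of each power of t gives A0 = -7/125, A1 = 1/5, so x_p = -7/125 + t/5.

x = -7/125 + t/5 + C1*cos(3*t)*exp(4*t) + C2*exp(4*t)*sin(3*t)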